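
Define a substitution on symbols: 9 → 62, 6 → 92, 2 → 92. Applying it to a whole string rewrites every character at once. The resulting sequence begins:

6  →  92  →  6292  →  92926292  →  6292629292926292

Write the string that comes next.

92926292929262926292629292926292

Replace each of the 16 characters of 6292629292926292 in place — 92 92 62 92 92 92 62 92 62 92 62 92 92 92 62 92 — and concatenate.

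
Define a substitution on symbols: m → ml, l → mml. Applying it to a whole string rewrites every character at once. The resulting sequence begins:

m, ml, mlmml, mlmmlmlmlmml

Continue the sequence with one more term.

Apply φ to mlmmlmlmlmml symbol by symbol: m→ml, l→mml, m→ml, m→ml, l→mml, m→ml, l→mml, m→ml, l→mml, m→ml, m→ml, l→mml; joined: ml mml ml ml mml ml mml ml mml ml ml mml.

mlmmlmlmlmmlmlmmlmlmmlmlmlmml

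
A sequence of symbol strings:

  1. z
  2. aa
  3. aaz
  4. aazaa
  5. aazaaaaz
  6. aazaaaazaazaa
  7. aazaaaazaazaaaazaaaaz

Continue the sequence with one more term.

This is a Fibonacci-style word recurrence s(k) = s(k−1)·s(k−2): e.g. aa·z = aaz.
The next term joins aazaaaazaazaaaazaaaaz and aazaaaazaazaa.

aazaaaazaazaaaazaaaazaazaaaazaazaa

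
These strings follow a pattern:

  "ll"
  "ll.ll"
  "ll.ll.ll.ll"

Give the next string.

s(k+1) = s(k)·.·s(k) — each term doubles the last with '.' between the halves.
Doubling ll.ll.ll.ll with '.' between the halves:

ll.ll.ll.ll.ll.ll.ll.ll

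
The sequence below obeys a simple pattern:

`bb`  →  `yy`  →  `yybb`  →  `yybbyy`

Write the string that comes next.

From term 3 onward, concatenate the last term with the second-to-last: yy·bb = yybb, yybb·yy = yybbyy, …
Continuing: yybbyy · yybb gives term 5.

yybbyyyybb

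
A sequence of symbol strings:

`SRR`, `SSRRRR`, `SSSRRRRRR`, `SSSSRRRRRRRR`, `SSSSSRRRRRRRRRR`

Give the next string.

Reading off run lengths: S runs 1, 2, 3, 4, 5; R runs 2, 4, 6, 8, 10 — each is linear in n (n = 1, 2, …).
For the next term, n = 6, so the run lengths are 6, 12.

SSSSSSRRRRRRRRRRRR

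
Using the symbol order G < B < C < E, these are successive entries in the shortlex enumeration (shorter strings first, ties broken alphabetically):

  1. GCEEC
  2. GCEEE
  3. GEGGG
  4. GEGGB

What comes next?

GEGGC

The successor of GEGGB increments the rightmost position that isn't already E and resets every position after it to G.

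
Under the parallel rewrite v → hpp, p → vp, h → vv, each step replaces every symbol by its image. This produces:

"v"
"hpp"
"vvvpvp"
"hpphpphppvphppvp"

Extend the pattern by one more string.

Replace each of the 16 characters of hpphpphppvphppvp in place — vv vp vp vv vp vp vv vp vp hpp vp vv vp vp hpp vp — and concatenate.

vvvpvpvvvpvpvvvpvphppvpvvvpvphppvp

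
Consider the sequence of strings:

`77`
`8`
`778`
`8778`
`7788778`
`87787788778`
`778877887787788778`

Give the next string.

87787788778778877887787788778

Each term (from the third on) is the two preceding terms concatenated in order: term 3 = 77·8 = 778.
So term 8 is 87787788778·778877887787788778.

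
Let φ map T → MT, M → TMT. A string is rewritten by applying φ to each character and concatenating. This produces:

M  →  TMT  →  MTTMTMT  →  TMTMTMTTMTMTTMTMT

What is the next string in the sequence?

MTTMTMTTMTMTTMTMTMTTMTMTTMTMTMTTMTMTTMTMT

φ(TMTMTMTTMTMTTMTMT) expands symbol-by-symbol to MT TMT MT TMT MT TMT MT MT TMT MT TMT MT MT TMT MT TMT MT; joining the 17 pieces gives the next term.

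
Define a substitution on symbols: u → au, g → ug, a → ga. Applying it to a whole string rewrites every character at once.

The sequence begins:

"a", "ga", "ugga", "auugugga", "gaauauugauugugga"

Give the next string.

uggagaaugaauauuggaauauugauugugga

φ(gaauauugauugugga) expands symbol-by-symbol to ug ga ga au ga au au ug ga au au ug au ug ug ga; joining the 16 pieces gives the next term.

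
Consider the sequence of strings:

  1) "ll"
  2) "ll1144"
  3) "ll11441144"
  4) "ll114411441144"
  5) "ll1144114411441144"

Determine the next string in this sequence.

Each term is the previous one with 1144 appended.
So the next term is ll1144114411441144·1144.

ll11441144114411441144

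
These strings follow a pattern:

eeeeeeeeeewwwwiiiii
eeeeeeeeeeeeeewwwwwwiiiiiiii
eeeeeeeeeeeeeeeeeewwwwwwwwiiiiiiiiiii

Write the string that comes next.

Reading off run lengths: e runs 10, 14, 18; w runs 4, 6, 8; i runs 5, 8, 11 — each is linear in n, where the shown terms are n = 2, 3, 4.
For the next term, n = 5, so the run lengths are 22, 10, 14.

eeeeeeeeeeeeeeeeeeeeeewwwwwwwwwwiiiiiiiiiiiiii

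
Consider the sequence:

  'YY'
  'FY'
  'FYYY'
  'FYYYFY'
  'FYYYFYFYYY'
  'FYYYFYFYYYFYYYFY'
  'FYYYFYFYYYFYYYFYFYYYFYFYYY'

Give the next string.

FYYYFYFYYYFYYYFYFYYYFYFYYYFYYYFYFYYYFYYYFY

From term 3 onward, concatenate the last term with the second-to-last: FY·YY = FYYY, FYYY·FY = FYYYFY, …
So term 8 is FYYYFYFYYYFYYYFYFYYYFYFYYY·FYYYFYFYYYFYYYFY.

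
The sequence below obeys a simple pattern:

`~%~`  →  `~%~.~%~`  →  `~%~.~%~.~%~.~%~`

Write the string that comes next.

Each string is two copies of the previous one joined by '.'.
One more doubling of ~%~.~%~.~%~.~%~ gives the answer.

~%~.~%~.~%~.~%~.~%~.~%~.~%~.~%~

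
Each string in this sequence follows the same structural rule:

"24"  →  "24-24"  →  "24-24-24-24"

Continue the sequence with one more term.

24-24-24-24-24-24-24-24

Each string is two copies of the previous one joined by '-'.
One more doubling of 24-24-24-24 gives the answer.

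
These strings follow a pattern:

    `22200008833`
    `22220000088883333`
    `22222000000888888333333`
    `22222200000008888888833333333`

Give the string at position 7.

Each string has the form 2^{n+2} 0^{n+3} 8^{2n} 3^{2n} (n = 1, 2, …).
Setting n = 7 gives 9, 10, 14, 14 characters in each block.

22222222200000000008888888888888833333333333333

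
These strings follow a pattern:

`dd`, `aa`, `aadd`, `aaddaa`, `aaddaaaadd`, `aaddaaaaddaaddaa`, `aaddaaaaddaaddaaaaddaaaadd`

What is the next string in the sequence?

This is a Fibonacci-style word recurrence s(k) = s(k−1)·s(k−2): e.g. aa·dd = aadd.
The next term joins aaddaaaaddaaddaaaaddaaaadd and aaddaaaaddaaddaa.

aaddaaaaddaaddaaaaddaaaaddaaddaaaaddaaddaa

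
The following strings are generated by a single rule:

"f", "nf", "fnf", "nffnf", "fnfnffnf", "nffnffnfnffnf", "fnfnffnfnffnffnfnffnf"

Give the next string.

nffnffnfnffnffnfnffnfnffnffnfnffnf

This is a Fibonacci-style word recurrence s(k) = s(k−2)·s(k−1): e.g. f·nf = fnf.
The next term joins nffnffnfnffnf and fnfnffnfnffnffnfnffnf.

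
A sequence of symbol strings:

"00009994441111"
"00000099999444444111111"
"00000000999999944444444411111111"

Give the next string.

00000000009999999994444444444441111111111

Term n consists of 2n+2 0's, followed by 2n+1 9's, followed by 3n 4's, followed by 2n+2 1's (n = 1, 2, …).
For the next term, n = 4, so the run lengths are 10, 9, 12, 10.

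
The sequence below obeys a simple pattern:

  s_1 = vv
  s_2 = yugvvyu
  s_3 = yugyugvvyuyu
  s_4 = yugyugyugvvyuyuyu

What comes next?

Each term wraps the previous one in yug on the left and yu on the right.
Applying this once more to yugyugyugvvyuyuyu:

yugyugyugyugvvyuyuyuyu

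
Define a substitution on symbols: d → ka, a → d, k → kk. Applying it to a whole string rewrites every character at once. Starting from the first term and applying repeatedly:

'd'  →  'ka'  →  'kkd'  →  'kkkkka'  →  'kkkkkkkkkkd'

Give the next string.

Expanding kkkkkkkkkkd: k→kk, k→kk, k→kk, k→kk, k→kk, k→kk, k→kk, k→kk, k→kk, k→kk, d→ka. Concatenated: kk kk kk kk kk kk kk kk kk kk ka.

kkkkkkkkkkkkkkkkkkkkka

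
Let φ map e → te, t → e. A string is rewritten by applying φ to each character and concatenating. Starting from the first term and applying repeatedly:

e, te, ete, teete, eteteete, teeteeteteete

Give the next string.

Replace each of the 13 characters of teeteeteteete in place — e te te e te te e te e te te e te — and concatenate.

eteteeteteeteeteteete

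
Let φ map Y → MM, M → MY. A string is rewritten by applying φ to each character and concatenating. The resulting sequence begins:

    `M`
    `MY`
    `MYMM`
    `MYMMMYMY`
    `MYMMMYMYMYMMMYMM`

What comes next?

Rewriting the 16 symbols of MYMMMYMYMYMMMYMM one by one yields MY MM MY MY MY MM MY MM MY MM MY MY MY MM MY MY; concatenated:

MYMMMYMYMYMMMYMMMYMMMYMYMYMMMYMY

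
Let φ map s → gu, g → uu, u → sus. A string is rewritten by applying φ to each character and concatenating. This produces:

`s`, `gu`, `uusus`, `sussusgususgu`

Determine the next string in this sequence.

Rewriting the 13 symbols of sussusgususgu one by one yields gu sus gu gu sus gu uu sus gu sus gu uu sus; concatenated:

gususgugususguuususgususguuusus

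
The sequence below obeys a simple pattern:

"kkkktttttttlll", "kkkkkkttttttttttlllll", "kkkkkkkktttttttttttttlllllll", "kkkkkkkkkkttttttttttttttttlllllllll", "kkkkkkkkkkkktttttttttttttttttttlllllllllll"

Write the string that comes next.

kkkkkkkkkkkkkkttttttttttttttttttttttlllllllllllll

Each string has the form k^{2n} t^{3n+1} l^{2n-1}, where the shown terms are n = 2, 3, 4, 5, 6.
Setting n = 7 gives 14, 22, 13 characters in each block.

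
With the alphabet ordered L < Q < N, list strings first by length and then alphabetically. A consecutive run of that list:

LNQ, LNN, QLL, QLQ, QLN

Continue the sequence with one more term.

Treat QLN as a base-3 numeral over the given alphabet and add one, carrying through any trailing N's.

QQL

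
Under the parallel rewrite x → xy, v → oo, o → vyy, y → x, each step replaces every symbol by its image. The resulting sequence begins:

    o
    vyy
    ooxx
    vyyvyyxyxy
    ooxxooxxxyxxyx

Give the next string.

vyyvyyxyxyvyyvyyxyxyxyxxyxyxxy

Applying the rule to each of the 14 symbols of ooxxooxxxyxxyx gives the pieces vyy vyy xy xy vyy vyy xy xy xy x xy xy x xy, which concatenate to the answer.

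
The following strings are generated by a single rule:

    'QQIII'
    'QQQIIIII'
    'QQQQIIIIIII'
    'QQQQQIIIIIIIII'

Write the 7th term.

Each string has the form Q^{n+1} I^{2n+1} (n = 1, 2, …).
Setting n = 7 gives 8, 15 characters in each block.

QQQQQQQQIIIIIIIIIIIIIII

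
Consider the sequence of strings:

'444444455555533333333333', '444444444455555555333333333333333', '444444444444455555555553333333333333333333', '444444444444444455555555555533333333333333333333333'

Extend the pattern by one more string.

The n-th term is 3n-2 4's then 2n 5's then 4n-1 3's, where the shown terms are n = 3, 4, 5, 6.
Setting n = 7 gives 19, 14, 27 characters in each block.

444444444444444444455555555555555333333333333333333333333333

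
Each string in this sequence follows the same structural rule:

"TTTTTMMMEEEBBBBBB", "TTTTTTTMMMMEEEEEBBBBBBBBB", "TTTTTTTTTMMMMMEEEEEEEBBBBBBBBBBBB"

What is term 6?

TTTTTTTTTTTTTTTMMMMMMMMEEEEEEEEEEEEEBBBBBBBBBBBBBBBBBBBBB

The n-th term is 2n+1 T's then n+1 M's then 2n-1 E's then 3n B's, where the shown terms are n = 2, 3, 4.
For term 6, n = 7, so the run lengths are 15, 8, 13, 21.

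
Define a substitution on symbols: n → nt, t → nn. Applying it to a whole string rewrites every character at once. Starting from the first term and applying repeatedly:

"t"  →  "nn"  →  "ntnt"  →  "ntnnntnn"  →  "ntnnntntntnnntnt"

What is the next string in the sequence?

ntnnntntntnnntnnntnnntntntnnntnn

Applying the rule to each of the 16 symbols of ntnnntntntnnntnt gives the pieces nt nn nt nt nt nn nt nn nt nn nt nt nt nn nt nn, which concatenate to the answer.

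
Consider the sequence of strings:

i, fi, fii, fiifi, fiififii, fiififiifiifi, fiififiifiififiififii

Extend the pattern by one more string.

Each term (from the third on) is the previous term followed by the one before it: term 3 = fi·i = fii.
So term 8 is fiififiifiififiififii·fiififiifiifi.

fiififiifiififiififiifiififiifiifi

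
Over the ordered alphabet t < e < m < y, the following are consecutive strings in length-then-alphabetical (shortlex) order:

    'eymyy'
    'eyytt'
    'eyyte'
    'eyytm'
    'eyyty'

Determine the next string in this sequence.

eyyet

Find the rightmost character of eyyty below y, bump it to the next letter, and reset everything to its right to t.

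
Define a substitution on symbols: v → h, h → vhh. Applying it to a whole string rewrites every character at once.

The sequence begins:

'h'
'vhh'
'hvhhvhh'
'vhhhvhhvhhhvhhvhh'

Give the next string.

Rewriting the 17 symbols of vhhhvhhvhhhvhhvhh one by one yields h vhh vhh vhh h vhh vhh h vhh vhh vhh h vhh vhh h vhh vhh; concatenated:

hvhhvhhvhhhvhhvhhhvhhvhhvhhhvhhvhhhvhhvhh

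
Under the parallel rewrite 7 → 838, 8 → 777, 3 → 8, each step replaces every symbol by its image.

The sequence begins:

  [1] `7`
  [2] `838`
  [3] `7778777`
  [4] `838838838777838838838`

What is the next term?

777877777787777778777838838838777877777787777778777

Replace each of the 21 characters of 838838838777838838838 in place — 777 8 777 777 8 777 777 8 777 838 838 838 777 8 777 777 8 777 777 8 777 — and concatenate.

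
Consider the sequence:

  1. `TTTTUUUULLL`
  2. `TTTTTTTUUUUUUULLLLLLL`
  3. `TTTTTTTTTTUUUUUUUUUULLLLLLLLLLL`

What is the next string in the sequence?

TTTTTTTTTTTTTUUUUUUUUUUUUULLLLLLLLLLLLLLL

Term n consists of 3n+1 T's, followed by 3n+1 U's, followed by 4n-1 L's (n = 1, 2, …).
Setting n = 4 gives 13, 13, 15 characters in each block.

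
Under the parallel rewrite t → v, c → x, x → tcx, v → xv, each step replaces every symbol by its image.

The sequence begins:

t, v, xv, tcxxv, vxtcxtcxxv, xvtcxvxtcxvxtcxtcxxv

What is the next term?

φ(xvtcxvxtcxvxtcxtcxxv) expands symbol-by-symbol to tcx xv v x tcx xv tcx v x tcx xv tcx v x tcx v x tcx tcx xv; joining the 20 pieces gives the next term.

tcxxvvxtcxxvtcxvxtcxxvtcxvxtcxvxtcxtcxxv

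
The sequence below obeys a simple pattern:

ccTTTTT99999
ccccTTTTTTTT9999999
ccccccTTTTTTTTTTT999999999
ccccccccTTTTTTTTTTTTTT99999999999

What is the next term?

Each string has the form c^{2n} T^{3n+2} 9^{2n+3} (n = 1, 2, …).
Setting n = 5 gives 10, 17, 13 characters in each block.

ccccccccccTTTTTTTTTTTTTTTTT9999999999999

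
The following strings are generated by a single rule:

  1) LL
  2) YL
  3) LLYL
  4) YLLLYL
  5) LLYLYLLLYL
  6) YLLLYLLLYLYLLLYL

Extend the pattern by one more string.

LLYLYLLLYLYLLLYLLLYLYLLLYL

Each term (from the third on) is the two preceding terms concatenated in order: term 3 = LL·YL = LLYL.
The next term joins LLYLYLLLYL and YLLLYLLLYLYLLLYL.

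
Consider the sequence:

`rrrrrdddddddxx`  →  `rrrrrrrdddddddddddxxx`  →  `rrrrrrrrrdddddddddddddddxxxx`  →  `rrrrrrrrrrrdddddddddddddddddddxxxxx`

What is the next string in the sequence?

Each string has the form r^{2n+1} d^{4n-1} x^{n}, where the shown terms are n = 2, 3, 4, 5.
For the next term, n = 6, so the run lengths are 13, 23, 6.

rrrrrrrrrrrrrdddddddddddddddddddddddxxxxxx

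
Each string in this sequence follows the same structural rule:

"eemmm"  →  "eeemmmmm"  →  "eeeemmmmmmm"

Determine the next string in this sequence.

Reading off run lengths: e runs 2, 3, 4; m runs 3, 5, 7 — each is linear in n, where the shown terms are n = 2, 3, 4.
For the next term, n = 5, so the run lengths are 5, 9.

eeeeemmmmmmmmm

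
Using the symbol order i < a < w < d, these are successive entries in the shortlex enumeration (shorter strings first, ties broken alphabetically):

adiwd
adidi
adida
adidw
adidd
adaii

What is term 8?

adaiw

Stepping forward 2 times from adaii: adaii → adaia, then the target.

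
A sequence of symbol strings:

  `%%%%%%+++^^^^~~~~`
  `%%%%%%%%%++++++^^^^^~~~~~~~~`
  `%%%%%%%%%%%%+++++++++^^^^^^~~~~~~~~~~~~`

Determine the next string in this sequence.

%%%%%%%%%%%%%%%++++++++++++^^^^^^^~~~~~~~~~~~~~~~~

The n-th term is 3n+3 %'s then 3n +'s then n+3 ^'s then 4n ~'s (n = 1, 2, …).
Setting n = 4 gives 15, 12, 7, 16 characters in each block.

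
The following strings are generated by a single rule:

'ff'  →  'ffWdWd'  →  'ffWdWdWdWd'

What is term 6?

ffWdWdWdWdWdWdWdWdWdWd

The strings grow by a fixed suffix WdWd each time.
From ffWdWdWdWd, 3 further steps: ffWdWdWdWd → ffWdWdWdWdWdWd → ffWdWdWdWdWdWdWdWd → (answer).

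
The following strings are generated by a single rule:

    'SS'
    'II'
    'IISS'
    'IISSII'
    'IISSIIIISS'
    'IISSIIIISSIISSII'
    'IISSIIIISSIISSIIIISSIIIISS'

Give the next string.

From term 3 onward, concatenate the last term with the second-to-last: II·SS = IISS, IISS·II = IISSII, …
Continuing: IISSIIIISSIISSIIIISSIIIISS · IISSIIIISSIISSII gives term 8.

IISSIIIISSIISSIIIISSIIIISSIISSIIIISSIISSII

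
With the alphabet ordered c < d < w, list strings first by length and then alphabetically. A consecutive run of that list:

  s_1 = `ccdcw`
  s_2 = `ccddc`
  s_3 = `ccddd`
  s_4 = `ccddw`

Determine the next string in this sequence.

ccdwc

The successor of ccddw increments the rightmost position that isn't already w and resets every position after it to c.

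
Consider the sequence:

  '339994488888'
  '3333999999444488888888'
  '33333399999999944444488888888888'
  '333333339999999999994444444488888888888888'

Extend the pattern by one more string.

Term n consists of 2n 3's, followed by 3n 9's, followed by 2n 4's, followed by 3n+2 8's (n = 1, 2, …).
Setting n = 5 gives 10, 15, 10, 17 characters in each block.

3333333333999999999999999444444444488888888888888888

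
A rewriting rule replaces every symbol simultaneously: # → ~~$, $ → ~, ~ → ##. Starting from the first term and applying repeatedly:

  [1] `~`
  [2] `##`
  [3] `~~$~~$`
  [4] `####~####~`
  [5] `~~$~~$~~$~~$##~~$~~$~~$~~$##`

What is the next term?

####~####~####~####~~~$~~$####~####~####~####~~~$~~$

Replace each of the 28 characters of ~~$~~$~~$~~$##~~$~~$~~$~~$## in place — ## ## ~ ## ## ~ ## ## ~ ## ## ~ ~~$ ~~$ ## ## ~ ## ## ~ ## ## ~ ## ## ~ ~~$ ~~$ — and concatenate.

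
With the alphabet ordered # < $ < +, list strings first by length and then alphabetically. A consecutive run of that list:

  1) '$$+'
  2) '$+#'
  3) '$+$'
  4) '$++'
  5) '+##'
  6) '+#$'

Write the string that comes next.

+#+

Find the rightmost character of +#$ below +, bump it to the next letter, and reset everything to its right to #.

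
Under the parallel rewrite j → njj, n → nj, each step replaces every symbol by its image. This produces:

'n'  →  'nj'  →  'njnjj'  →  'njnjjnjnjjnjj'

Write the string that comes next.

φ(njnjjnjnjjnjj) expands symbol-by-symbol to nj njj nj njj njj nj njj nj njj njj nj njj njj; joining the 13 pieces gives the next term.

njnjjnjnjjnjjnjnjjnjnjjnjjnjnjjnjj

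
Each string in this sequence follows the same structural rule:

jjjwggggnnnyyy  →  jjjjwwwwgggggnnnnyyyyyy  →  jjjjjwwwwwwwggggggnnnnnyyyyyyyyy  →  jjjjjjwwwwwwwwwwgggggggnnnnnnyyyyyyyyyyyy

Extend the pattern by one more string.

The n-th term is n+2 j's then 3n-2 w's then n+3 g's then n+2 n's then 3n y's (n = 1, 2, …).
Setting n = 5 gives 7, 13, 8, 7, 15 characters in each block.

jjjjjjjwwwwwwwwwwwwwggggggggnnnnnnnyyyyyyyyyyyyyyy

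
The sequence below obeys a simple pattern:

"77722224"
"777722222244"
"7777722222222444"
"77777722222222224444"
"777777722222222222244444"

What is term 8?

777777777722222222222222222244444444

The n-th term is n+1 7's then 2n 2's then n-1 4's, where the shown terms are n = 2, 3, 4, 5, 6.
For term 8, n = 9, so the run lengths are 10, 18, 8.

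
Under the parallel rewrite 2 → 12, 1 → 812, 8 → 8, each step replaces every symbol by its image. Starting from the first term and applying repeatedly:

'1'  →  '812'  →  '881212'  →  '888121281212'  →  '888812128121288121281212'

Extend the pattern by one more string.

Rewriting the 24 symbols of 888812128121288121281212 one by one yields 8 8 8 8 812 12 812 12 8 812 12 812 12 8 8 812 12 812 12 8 812 12 812 12; concatenated:

888881212812128812128121288812128121288121281212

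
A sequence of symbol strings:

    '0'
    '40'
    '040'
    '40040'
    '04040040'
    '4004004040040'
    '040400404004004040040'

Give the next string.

Each term (from the third on) is the two preceding terms concatenated in order: term 3 = 0·40 = 040.
The next term joins 4004004040040 and 040400404004004040040.

4004004040040040400404004004040040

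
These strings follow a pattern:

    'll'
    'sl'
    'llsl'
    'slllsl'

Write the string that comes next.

This is a Fibonacci-style word recurrence s(k) = s(k−2)·s(k−1): e.g. ll·sl = llsl.
So term 5 is llsl·slllsl.

llslslllsl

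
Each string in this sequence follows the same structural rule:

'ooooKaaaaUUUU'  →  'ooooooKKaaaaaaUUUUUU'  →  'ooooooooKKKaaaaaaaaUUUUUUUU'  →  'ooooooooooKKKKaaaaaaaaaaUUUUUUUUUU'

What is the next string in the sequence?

Reading off run lengths: o runs 4, 6, 8, 10; K runs 1, 2, 3, 4; a runs 4, 6, 8, 10; U runs 4, 6, 8, 10 — each is linear in n, where the shown terms are n = 2, 3, 4, 5.
For the next term, n = 6, so the run lengths are 12, 5, 12, 12.

ooooooooooooKKKKKaaaaaaaaaaaaUUUUUUUUUUUU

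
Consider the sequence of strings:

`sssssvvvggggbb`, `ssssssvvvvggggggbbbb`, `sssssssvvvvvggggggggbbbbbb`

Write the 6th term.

ssssssssssvvvvvvvvggggggggggggggbbbbbbbbbbbb

Term n consists of n+3 s's, followed by n+1 v's, followed by 2n g's, followed by 2n-2 b's, where the shown terms are n = 2, 3, 4.
At n = 7 the blocks have lengths 10, 8, 14, 12.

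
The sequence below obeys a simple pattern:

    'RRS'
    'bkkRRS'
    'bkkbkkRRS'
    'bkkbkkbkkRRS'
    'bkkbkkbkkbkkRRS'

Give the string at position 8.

bkkbkkbkkbkkbkkbkkbkkRRS

Each term is the previous one with bkk prepended.
From bkkbkkbkkbkkRRS, 3 further steps: bkkbkkbkkbkkRRS → bkkbkkbkkbkkbkkRRS → bkkbkkbkkbkkbkkbkkRRS → (answer).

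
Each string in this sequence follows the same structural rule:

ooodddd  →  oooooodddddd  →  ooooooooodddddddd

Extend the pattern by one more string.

The n-th term is 3n o's then 2n+2 d's (n = 1, 2, …).
At n = 4 the blocks have lengths 12, 10.

oooooooooooodddddddddd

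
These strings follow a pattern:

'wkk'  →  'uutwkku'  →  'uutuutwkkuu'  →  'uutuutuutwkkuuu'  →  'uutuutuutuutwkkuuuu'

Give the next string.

s(k+1) = uut·s(k)·u, so each term gains uut as a prefix and u as a suffix.
One more step from uutuutuutuutwkkuuuu gives the answer.

uutuutuutuutuutwkkuuuuu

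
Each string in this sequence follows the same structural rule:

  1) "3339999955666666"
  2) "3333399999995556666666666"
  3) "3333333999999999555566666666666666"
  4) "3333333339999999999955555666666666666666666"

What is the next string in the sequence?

Term n consists of 2n+1 3's, followed by 2n+3 9's, followed by n+1 5's, followed by 4n+2 6's (n = 1, 2, …).
At n = 5 the blocks have lengths 11, 13, 6, 22.

3333333333399999999999995555556666666666666666666666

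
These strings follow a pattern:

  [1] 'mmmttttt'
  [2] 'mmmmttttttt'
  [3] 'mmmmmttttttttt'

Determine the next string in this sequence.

The n-th term is n m's then 2n-1 t's, where the shown terms are n = 3, 4, 5.
At n = 6 the blocks have lengths 6, 11.

mmmmmmttttttttttt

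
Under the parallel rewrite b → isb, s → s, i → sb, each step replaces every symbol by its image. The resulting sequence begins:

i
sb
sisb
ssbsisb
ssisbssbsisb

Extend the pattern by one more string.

Apply φ to ssisbssbsisb symbol by symbol: s→s, s→s, i→sb, s→s, b→isb, s→s, s→s, b→isb, s→s, i→sb, s→s, b→isb; joined: s s sb s isb s s isb s sb s isb.

sssbsisbssisbssbsisb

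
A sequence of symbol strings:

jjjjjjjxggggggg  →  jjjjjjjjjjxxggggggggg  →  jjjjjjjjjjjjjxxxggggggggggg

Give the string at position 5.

The n-th term is 3n+1 j's then n-1 x's then 2n+3 g's, where the shown terms are n = 2, 3, 4.
For term 5, n = 6, so the run lengths are 19, 5, 15.

jjjjjjjjjjjjjjjjjjjxxxxxggggggggggggggg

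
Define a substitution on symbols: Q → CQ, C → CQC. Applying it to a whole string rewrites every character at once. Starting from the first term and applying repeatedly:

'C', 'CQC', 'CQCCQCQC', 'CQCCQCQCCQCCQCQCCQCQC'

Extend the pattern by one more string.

Applying the rule to each of the 21 symbols of CQCCQCQCCQCCQCQCCQCQC gives the pieces CQC CQ CQC CQC CQ CQC CQ CQC CQC CQ CQC CQC CQ CQC CQ CQC CQC CQ CQC CQ CQC, which concatenate to the answer.

CQCCQCQCCQCCQCQCCQCQCCQCCQCQCCQCCQCQCCQCQCCQCCQCQCCQCQC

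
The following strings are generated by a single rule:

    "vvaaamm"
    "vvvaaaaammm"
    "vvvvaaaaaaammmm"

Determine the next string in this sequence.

vvvvvaaaaaaaaammmmm

The n-th term is n+1 v's then 2n+1 a's then n+1 m's (n = 1, 2, …).
For the next term, n = 4, so the run lengths are 5, 9, 5.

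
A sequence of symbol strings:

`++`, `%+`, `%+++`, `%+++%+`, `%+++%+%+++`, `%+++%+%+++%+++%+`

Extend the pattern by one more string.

This is a Fibonacci-style word recurrence s(k) = s(k−1)·s(k−2): e.g. %+·++ = %+++.
The next term joins %+++%+%+++%+++%+ and %+++%+%+++.

%+++%+%+++%+++%+%+++%+%+++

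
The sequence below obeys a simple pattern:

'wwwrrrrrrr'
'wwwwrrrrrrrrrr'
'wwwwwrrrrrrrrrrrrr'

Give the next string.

Term n consists of n+1 w's, followed by 3n+1 r's, where the shown terms are n = 2, 3, 4.
For the next term, n = 5, so the run lengths are 6, 16.

wwwwwwrrrrrrrrrrrrrrrr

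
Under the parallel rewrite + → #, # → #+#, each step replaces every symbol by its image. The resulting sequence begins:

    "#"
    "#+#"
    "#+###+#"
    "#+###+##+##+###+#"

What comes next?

#+###+##+##+###+##+###+##+###+##+##+###+#

Replace each of the 17 characters of #+###+##+##+###+# in place — #+# # #+# #+# #+# # #+# #+# # #+# #+# # #+# #+# #+# # #+# — and concatenate.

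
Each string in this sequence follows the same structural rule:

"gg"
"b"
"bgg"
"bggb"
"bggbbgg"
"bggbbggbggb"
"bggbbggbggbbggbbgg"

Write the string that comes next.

Each term (from the third on) is the previous term followed by the one before it: term 3 = b·gg = bgg.
The next term joins bggbbggbggbbggbbgg and bggbbggbggb.

bggbbggbggbbggbbggbggbbggbggb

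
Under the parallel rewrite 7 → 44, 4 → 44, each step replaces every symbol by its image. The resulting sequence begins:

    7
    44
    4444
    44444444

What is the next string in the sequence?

4444444444444444

Rewriting each symbol of 44444444: 4→44, 4→44, 4→44, 4→44, 4→44, 4→44, 4→44, 4→44, which concatenates to 44 44 44 44 44 44 44 44.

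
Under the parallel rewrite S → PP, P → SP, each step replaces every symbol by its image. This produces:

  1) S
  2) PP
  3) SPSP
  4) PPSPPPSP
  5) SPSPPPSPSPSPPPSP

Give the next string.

Applying the rule to each of the 16 symbols of SPSPPPSPSPSPPPSP gives the pieces PP SP PP SP SP SP PP SP PP SP PP SP SP SP PP SP, which concatenate to the answer.

PPSPPPSPSPSPPPSPPPSPPPSPSPSPPPSP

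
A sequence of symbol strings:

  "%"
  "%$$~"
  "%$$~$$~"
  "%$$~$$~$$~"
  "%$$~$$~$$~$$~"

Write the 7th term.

Every step adds $$~ to the end: s(k+1) = s(k)·$$~.
From %$$~$$~$$~$$~, 2 further steps: %$$~$$~$$~$$~ → %$$~$$~$$~$$~$$~ → (answer).

%$$~$$~$$~$$~$$~$$~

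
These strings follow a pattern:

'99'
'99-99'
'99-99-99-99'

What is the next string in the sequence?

99-99-99-99-99-99-99-99

Each string is two copies of the previous one joined by '-'.
One more doubling of 99-99-99-99 gives the answer.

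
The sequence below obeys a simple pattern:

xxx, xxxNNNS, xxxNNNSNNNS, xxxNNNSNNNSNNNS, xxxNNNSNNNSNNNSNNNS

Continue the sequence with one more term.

xxxNNNSNNNSNNNSNNNSNNNS

The strings grow by a fixed suffix NNNS each time.
So the next term is xxxNNNSNNNSNNNSNNNS·NNNS.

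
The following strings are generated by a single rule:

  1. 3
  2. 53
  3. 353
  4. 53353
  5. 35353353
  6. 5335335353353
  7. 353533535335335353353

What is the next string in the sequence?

Each term (from the third on) is the two preceding terms concatenated in order: term 3 = 3·53 = 353.
So term 8 is 5335335353353·353533535335335353353.

5335335353353353533535335335353353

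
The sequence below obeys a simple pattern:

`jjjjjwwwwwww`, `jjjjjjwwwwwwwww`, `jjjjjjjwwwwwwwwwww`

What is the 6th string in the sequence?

Term n consists of n+2 j's, followed by 2n+1 w's, where the shown terms are n = 3, 4, 5.
Setting n = 8 gives 10, 17 characters in each block.

jjjjjjjjjjwwwwwwwwwwwwwwwww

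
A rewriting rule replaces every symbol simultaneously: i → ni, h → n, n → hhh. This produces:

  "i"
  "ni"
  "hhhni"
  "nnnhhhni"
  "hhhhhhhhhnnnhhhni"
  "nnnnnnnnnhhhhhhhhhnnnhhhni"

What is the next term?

hhhhhhhhhhhhhhhhhhhhhhhhhhhnnnnnnnnnhhhhhhhhhnnnhhhni

φ(nnnnnnnnnhhhhhhhhhnnnhhhni) expands symbol-by-symbol to hhh hhh hhh hhh hhh hhh hhh hhh hhh n n n n n n n n n hhh hhh hhh n n n hhh ni; joining the 26 pieces gives the next term.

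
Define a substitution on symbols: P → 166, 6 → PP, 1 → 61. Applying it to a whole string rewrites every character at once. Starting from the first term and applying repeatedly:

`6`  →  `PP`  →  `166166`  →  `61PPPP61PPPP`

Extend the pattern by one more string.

PP61166166166166PP61166166166166

Apply φ to 61PPPP61PPPP symbol by symbol: 6→PP, 1→61, P→166, P→166, P→166, P→166, 6→PP, 1→61, P→166, P→166, P→166, P→166; joined: PP 61 166 166 166 166 PP 61 166 166 166 166.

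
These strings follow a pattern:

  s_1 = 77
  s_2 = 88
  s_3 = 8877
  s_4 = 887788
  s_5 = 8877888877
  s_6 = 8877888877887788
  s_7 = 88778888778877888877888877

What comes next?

887788887788778888778888778877888877887788

From term 3 onward, concatenate the last term with the second-to-last: 88·77 = 8877, 8877·88 = 887788, …
Continuing: 88778888778877888877888877 · 8877888877887788 gives term 8.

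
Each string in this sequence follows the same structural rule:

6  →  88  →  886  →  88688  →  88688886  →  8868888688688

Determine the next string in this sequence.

886888868868888688886

This is a Fibonacci-style word recurrence s(k) = s(k−1)·s(k−2): e.g. 88·6 = 886.
The next term joins 8868888688688 and 88688886.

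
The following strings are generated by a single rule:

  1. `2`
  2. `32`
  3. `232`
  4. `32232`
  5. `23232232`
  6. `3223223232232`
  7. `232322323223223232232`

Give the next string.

From term 3 onward, concatenate the second-to-last term with the last: 2·32 = 232, 32·232 = 32232, …
So term 8 is 3223223232232·232322323223223232232.

3223223232232232322323223223232232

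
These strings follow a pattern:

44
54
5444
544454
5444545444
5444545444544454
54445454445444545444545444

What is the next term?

Each term (from the third on) is the previous term followed by the one before it: term 3 = 54·44 = 5444.
The next term joins 54445454445444545444545444 and 5444545444544454.

544454544454445454445454445444545444544454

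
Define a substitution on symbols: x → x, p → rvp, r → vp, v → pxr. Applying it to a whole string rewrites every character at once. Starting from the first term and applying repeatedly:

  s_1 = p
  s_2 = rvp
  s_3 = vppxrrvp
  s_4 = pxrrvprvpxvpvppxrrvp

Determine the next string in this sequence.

Rewriting the 20 symbols of pxrrvprvpxvpvppxrrvp one by one yields rvp x vp vp pxr rvp vp pxr rvp x pxr rvp pxr rvp rvp x vp vp pxr rvp; concatenated:

rvpxvpvppxrrvpvppxrrvpxpxrrvppxrrvprvpxvpvppxrrvp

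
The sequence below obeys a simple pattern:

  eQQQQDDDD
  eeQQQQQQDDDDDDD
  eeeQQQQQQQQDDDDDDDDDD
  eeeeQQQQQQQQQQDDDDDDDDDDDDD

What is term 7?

The n-th term is n-1 e's then 2n Q's then 3n-2 D's, where the shown terms are n = 2, 3, 4, 5.
Setting n = 8 gives 7, 16, 22 characters in each block.

eeeeeeeQQQQQQQQQQQQQQQQDDDDDDDDDDDDDDDDDDDDDD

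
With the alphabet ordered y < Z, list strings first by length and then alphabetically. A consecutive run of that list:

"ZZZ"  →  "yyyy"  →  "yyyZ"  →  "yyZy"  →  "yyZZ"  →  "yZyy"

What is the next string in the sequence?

Treat yZyy as a base-2 numeral over the given alphabet and add one, carrying through any trailing Z's.

yZyZ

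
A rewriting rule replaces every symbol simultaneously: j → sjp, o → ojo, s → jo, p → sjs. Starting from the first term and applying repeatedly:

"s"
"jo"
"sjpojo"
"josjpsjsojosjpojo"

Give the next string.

φ(josjpsjsojosjpojo) expands symbol-by-symbol to sjp ojo jo sjp sjs jo sjp jo ojo sjp ojo jo sjp sjs ojo sjp ojo; joining the 17 pieces gives the next term.

sjpojojosjpsjsjosjpjoojosjpojojosjpsjsojosjpojo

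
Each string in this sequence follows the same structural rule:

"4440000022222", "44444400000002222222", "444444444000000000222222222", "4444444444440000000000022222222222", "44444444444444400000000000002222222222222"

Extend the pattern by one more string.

The n-th term is 3n 4's then 2n+3 0's then 2n+3 2's (n = 1, 2, …).
At n = 6 the blocks have lengths 18, 15, 15.

444444444444444444000000000000000222222222222222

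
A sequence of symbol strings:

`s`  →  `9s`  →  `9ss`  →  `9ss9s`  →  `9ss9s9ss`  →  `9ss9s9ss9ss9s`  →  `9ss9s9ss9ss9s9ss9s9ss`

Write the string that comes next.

9ss9s9ss9ss9s9ss9s9ss9ss9s9ss9ss9s

From term 3 onward, concatenate the last term with the second-to-last: 9s·s = 9ss, 9ss·9s = 9ss9s, …
Continuing: 9ss9s9ss9ss9s9ss9s9ss · 9ss9s9ss9ss9s gives term 8.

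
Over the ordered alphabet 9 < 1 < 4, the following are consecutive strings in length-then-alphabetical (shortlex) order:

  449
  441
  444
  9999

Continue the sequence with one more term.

The successor of 9999 increments the rightmost position that isn't already 4 and resets every position after it to 9.

9991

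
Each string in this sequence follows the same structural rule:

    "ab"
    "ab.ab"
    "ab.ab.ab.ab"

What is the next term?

Each string is two copies of the previous one joined by '.'.
So the next term is two copies of ab.ab.ab.ab with '.' between the halves.

ab.ab.ab.ab.ab.ab.ab.ab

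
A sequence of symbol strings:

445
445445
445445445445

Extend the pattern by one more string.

s(k+1) = s(k)·s(k) — each term doubles the last.
So the next term is two copies of 445445445445.

445445445445445445445445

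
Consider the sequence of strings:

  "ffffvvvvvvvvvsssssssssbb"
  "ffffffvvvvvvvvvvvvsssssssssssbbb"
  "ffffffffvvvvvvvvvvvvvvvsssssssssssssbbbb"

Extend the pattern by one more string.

The n-th term is 2n-2 f's then 3n v's then 2n+3 s's then n-1 b's, where the shown terms are n = 3, 4, 5.
Setting n = 6 gives 10, 18, 15, 5 characters in each block.

ffffffffffvvvvvvvvvvvvvvvvvvsssssssssssssssbbbbb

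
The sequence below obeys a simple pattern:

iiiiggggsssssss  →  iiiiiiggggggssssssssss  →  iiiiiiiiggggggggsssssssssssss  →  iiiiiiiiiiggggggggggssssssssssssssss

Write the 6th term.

Each string has the form i^{2n} g^{2n} s^{3n+1}, where the shown terms are n = 2, 3, 4, 5.
Setting n = 7 gives 14, 14, 22 characters in each block.

iiiiiiiiiiiiiiggggggggggggggssssssssssssssssssssss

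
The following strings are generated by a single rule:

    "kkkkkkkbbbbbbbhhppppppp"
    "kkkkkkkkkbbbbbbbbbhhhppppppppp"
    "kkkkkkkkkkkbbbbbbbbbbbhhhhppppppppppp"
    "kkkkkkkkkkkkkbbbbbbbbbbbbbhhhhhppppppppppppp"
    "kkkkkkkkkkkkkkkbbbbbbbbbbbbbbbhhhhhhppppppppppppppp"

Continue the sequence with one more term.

kkkkkkkkkkkkkkkkkbbbbbbbbbbbbbbbbbhhhhhhhppppppppppppppppp

The n-th term is 2n+1 k's then 2n+1 b's then n-1 h's then 2n+1 p's, where the shown terms are n = 3, 4, 5, 6, 7.
For the next term, n = 8, so the run lengths are 17, 17, 7, 17.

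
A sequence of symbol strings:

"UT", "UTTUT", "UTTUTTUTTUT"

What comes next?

s(k+1) = s(k)·T·s(k) — each term doubles the last with 'T' between the halves.
Doubling UTTUTTUTTUT with 'T' between the halves:

UTTUTTUTTUTTUTTUTTUTTUT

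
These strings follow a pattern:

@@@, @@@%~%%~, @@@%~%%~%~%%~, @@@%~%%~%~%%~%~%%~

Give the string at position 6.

The strings grow by a fixed suffix %~%%~ each time.
From @@@%~%%~%~%%~%~%%~, 2 further steps: @@@%~%%~%~%%~%~%%~ → @@@%~%%~%~%%~%~%%~%~%%~ → (answer).

@@@%~%%~%~%%~%~%%~%~%%~%~%%~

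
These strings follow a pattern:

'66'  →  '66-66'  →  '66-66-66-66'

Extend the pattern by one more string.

Every step duplicates the string with '-' between the halves.
So the next term is two copies of 66-66-66-66 with '-' between the halves.

66-66-66-66-66-66-66-66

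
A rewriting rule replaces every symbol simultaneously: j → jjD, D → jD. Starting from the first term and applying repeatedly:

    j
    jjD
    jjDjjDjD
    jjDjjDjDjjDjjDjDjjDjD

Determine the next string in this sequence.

jjDjjDjDjjDjjDjDjjDjDjjDjjDjDjjDjjDjDjjDjDjjDjjDjDjjDjD

Replace each of the 21 characters of jjDjjDjDjjDjjDjDjjDjD in place — jjD jjD jD jjD jjD jD jjD jD jjD jjD jD jjD jjD jD jjD jD jjD jjD jD jjD jD — and concatenate.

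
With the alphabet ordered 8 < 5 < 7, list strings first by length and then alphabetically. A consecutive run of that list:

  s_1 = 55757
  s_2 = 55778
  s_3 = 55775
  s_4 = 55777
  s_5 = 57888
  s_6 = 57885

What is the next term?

57887

Treat 57885 as a base-3 numeral over the given alphabet and add one, carrying through any trailing 7's.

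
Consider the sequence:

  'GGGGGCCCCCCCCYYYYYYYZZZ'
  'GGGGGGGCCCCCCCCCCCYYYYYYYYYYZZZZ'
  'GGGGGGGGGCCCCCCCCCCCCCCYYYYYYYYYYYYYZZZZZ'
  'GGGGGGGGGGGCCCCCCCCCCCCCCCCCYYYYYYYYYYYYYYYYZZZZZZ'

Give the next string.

Reading off run lengths: G runs 5, 7, 9, 11; C runs 8, 11, 14, 17; Y runs 7, 10, 13, 16; Z runs 3, 4, 5, 6 — each is linear in n, where the shown terms are n = 2, 3, 4, 5.
Setting n = 6 gives 13, 20, 19, 7 characters in each block.

GGGGGGGGGGGGGCCCCCCCCCCCCCCCCCCCCYYYYYYYYYYYYYYYYYYYZZZZZZZ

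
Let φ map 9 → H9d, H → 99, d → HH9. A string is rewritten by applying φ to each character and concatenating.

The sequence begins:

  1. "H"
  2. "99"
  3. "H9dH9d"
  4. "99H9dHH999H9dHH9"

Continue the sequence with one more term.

Rewriting the 16 symbols of 99H9dHH999H9dHH9 one by one yields H9d H9d 99 H9d HH9 99 99 H9d H9d H9d 99 H9d HH9 99 99 H9d; concatenated:

H9dH9d99H9dHH99999H9dH9dH9d99H9dHH99999H9d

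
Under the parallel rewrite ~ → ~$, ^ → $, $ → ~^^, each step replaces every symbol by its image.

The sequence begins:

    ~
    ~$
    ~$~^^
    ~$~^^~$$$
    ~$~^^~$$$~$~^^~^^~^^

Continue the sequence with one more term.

~$~^^~$$$~$~^^~^^~^^~$~^^~$$$~$$$~$$$

Applying the rule to each of the 20 symbols of ~$~^^~$$$~$~^^~^^~^^ gives the pieces ~$ ~^^ ~$ $ $ ~$ ~^^ ~^^ ~^^ ~$ ~^^ ~$ $ $ ~$ $ $ ~$ $ $, which concatenate to the answer.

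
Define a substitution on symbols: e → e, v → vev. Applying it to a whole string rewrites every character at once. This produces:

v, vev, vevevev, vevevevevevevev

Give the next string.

vevevevevevevevevevevevevevevev

Replace each of the 15 characters of vevevevevevevev in place — vev e vev e vev e vev e vev e vev e vev e vev — and concatenate.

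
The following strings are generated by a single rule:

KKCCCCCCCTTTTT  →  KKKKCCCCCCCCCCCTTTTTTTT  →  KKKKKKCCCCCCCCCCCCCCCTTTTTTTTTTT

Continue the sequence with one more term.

KKKKKKKKCCCCCCCCCCCCCCCCCCCTTTTTTTTTTTTTT

Term n consists of 2n K's, followed by 4n+3 C's, followed by 3n+2 T's (n = 1, 2, …).
Setting n = 4 gives 8, 19, 14 characters in each block.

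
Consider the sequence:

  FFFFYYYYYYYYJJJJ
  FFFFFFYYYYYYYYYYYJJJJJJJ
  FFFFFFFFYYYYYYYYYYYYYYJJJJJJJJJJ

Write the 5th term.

Each string has the form F^{2n} Y^{3n+2} J^{3n-2}, where the shown terms are n = 2, 3, 4.
Setting n = 6 gives 12, 20, 16 characters in each block.

FFFFFFFFFFFFYYYYYYYYYYYYYYYYYYYYJJJJJJJJJJJJJJJJ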